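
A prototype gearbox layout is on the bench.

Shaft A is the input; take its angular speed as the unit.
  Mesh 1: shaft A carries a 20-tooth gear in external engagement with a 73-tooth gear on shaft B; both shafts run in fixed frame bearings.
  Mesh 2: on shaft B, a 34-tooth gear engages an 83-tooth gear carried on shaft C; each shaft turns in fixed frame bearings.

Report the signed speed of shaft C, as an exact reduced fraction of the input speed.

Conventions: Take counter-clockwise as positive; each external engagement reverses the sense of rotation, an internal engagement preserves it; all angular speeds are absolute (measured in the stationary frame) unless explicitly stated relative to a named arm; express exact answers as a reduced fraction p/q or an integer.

680/6059

2-mesh fixed-axis compound train (all bearings frame-fixed)
mesh 1 [20T→73T]: |ω|/ω_in = 1×20/73 = 20/73, sense flips to −
mesh 2 [34T→83T]: |ω|/ω_in = (20/73)×34/83 = 680/6059, sense flips to +
signed output speed (× input speed) = 680/6059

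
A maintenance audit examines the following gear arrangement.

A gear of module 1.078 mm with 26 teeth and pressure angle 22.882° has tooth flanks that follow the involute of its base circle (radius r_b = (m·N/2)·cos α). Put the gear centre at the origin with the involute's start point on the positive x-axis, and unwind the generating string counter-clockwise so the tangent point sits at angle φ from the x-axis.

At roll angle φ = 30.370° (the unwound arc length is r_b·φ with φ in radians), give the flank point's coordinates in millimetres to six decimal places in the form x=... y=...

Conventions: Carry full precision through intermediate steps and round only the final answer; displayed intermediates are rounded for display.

x=14.599546 y=0.623104

class = single-mesh tooth geometry [base-circle involute, m = 1.078, 26T]
pitch radius r_p = m·N/2 = 1.078·26/2 = 14.014000
base radius r_b = r_p·cos α = 14.014000·cos 22.882° = 12.911205
roll angle φ = 30.370° = 0.53005649 rad
x = r_b·(cos φ + φ·sin φ) = 14.599546
y = r_b·(sin φ − φ·cos φ) = 0.623104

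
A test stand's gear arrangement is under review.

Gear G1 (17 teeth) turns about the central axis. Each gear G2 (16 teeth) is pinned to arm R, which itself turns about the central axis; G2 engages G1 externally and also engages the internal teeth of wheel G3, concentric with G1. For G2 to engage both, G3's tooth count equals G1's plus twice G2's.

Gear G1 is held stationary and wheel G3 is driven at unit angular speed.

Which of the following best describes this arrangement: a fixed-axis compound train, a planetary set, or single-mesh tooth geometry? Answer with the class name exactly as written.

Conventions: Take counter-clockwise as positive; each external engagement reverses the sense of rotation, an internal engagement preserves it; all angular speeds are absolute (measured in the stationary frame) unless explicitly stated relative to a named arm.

recognized (axles ride arm R): planetary set, 17/16/49 teeth
classification: planetary set

planetary set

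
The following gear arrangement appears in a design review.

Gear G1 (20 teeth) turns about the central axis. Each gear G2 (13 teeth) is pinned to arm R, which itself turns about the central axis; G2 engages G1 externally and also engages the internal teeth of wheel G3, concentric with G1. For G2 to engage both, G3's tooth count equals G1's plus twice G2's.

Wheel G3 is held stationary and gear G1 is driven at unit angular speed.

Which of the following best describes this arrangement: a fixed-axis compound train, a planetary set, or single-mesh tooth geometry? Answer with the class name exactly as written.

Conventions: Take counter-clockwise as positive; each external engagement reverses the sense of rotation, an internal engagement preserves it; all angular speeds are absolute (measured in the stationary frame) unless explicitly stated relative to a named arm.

topology: planetary set — G1 20T / G2 13T / G3 46T, arm = carrier (Willis)
classification: planetary set

planetary set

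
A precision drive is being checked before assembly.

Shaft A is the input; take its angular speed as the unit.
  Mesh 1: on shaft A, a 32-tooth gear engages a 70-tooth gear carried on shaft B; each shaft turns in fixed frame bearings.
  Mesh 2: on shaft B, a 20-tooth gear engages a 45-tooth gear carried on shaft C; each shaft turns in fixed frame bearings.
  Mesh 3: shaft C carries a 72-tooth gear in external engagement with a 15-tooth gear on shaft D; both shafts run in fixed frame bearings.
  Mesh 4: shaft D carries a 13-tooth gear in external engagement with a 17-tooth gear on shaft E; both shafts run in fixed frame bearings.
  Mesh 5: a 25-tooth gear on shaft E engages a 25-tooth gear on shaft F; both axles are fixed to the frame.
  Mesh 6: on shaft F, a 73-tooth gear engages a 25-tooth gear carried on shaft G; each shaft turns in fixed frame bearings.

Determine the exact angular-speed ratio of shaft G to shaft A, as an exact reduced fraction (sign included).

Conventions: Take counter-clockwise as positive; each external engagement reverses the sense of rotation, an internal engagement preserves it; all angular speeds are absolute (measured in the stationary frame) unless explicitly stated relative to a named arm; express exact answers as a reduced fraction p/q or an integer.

class = fixed-axis compound train [6 meshes; 6 ratios multiply, 6 sense flips]
mesh 1 [32T→70T]: running ratio 16/35, sense −
mesh 2 [20T→45T]: running ratio 64/315, sense +
mesh 3 [72T→15T]: running ratio 512/525, sense −
mesh 4 [13T→17T]: running ratio 6656/8925, sense +
mesh 5 [25T→25T]: running ratio 6656/8925, sense −
mesh 6 [73T→25T]: running ratio 485888/223125, sense +
ω_out/ω_in = 485888/223125

485888/223125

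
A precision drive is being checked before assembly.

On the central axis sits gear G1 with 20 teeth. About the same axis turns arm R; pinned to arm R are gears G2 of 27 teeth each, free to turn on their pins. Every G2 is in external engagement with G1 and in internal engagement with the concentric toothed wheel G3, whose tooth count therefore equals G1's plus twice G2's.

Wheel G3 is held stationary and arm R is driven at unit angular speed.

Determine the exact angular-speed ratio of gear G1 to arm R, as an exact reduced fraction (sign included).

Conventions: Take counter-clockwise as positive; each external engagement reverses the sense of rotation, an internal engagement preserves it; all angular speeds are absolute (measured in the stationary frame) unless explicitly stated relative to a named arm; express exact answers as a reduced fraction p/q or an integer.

47/10

recognized (axles ride arm R): planetary set, 20/27/74 teeth
ring teeth: 20 + 2·27 = 74
20(ω_sun−ω_arm) = −74(ω_ring−ω_arm),  ω_ring = 0, ω_arm = 1
ω_sun = 1 − (74/20)(0−1) = 47/10
ω_out/ω_in = 47/10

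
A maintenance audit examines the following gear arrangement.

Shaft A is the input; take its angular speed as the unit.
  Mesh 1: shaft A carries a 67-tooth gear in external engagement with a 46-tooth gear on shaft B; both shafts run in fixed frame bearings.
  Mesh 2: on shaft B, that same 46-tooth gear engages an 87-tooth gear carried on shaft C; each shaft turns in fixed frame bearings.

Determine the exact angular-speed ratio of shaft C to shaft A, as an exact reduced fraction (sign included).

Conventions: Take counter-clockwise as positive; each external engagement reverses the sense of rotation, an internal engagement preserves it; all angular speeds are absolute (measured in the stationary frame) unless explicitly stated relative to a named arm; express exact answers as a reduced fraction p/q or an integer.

class = fixed-axis compound train [2 meshes; 2 ratios multiply, 2 sense flips]
mesh 1 [67T→46T]: running ratio 67/46, sense −
mesh 2 [46T→87T]: running ratio 67/87, sense +
ω_out/ω_in = 67/87

67/87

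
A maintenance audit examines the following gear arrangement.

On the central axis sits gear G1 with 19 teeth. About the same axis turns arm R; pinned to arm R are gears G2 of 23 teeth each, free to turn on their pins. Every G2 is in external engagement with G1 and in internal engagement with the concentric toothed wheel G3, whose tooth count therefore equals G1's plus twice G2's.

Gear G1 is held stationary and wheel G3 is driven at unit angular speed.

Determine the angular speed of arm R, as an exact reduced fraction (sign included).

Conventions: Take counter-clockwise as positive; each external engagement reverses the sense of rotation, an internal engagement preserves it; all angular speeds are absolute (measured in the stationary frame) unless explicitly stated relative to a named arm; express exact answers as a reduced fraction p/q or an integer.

recognized (axles ride arm R): planetary set, 19/23/65 teeth
ring teeth: 19 + 2·23 = 65
19(ω_sun−ω_arm) = −65(ω_ring−ω_arm),  ω_sun = 0, ω_ring = 1
19(0−ω_arm) = −65(1−ω_arm)  ⇒  84·ω_arm = 65  ⇒  ω_arm = 65/84
exact speed ratio = 65/84

65/84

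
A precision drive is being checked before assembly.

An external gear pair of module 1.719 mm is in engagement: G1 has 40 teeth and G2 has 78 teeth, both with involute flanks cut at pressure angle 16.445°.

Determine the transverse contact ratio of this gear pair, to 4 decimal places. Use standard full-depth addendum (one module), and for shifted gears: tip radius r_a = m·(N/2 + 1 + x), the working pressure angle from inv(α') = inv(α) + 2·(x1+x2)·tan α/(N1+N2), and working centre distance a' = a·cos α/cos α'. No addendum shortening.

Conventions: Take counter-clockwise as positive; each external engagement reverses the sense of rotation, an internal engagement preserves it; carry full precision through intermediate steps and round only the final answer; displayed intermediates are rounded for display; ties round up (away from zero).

1.9975

class = single-mesh tooth geometry [involute pair 40T × 78T, m = 1.719]
base radii: r_b1 = 32.973580, r_b2 = 64.298482
tip radii: r_a1 = 36.099000, r_a2 = 68.760000
no profile shift: α' = α, a' = a
action lengths: √(r_a1²−r_b1²) = 14.692882, √(r_a2²−r_b2²) = 24.364786
base pitch p_b = π·m·cos α = 5.179478
CR = (14.692882 + 24.364786 − 101.421000·sin 16.44500°)/5.179478 = 1.997481
contact ratio ≈ 1.9975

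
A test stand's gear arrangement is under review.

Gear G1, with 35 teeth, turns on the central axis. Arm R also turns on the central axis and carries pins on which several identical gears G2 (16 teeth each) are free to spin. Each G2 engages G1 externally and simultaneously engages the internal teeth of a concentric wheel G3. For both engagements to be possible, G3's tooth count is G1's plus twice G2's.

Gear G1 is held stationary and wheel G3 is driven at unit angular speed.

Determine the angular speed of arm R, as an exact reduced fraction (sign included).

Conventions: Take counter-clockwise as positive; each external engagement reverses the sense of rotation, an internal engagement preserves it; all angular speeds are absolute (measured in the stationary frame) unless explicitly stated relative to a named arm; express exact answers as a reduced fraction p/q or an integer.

recognized (axles ride arm R): planetary set, 35/16/67 teeth
ring teeth: 35 + 2·16 = 67
35(ω_sun−ω_arm) = −67(ω_ring−ω_arm),  ω_sun = 0, ω_ring = 1
35(0−ω_arm) = −67(1−ω_arm)  ⇒  102·ω_arm = 67  ⇒  ω_arm = 67/102
exact speed ratio = 67/102

67/102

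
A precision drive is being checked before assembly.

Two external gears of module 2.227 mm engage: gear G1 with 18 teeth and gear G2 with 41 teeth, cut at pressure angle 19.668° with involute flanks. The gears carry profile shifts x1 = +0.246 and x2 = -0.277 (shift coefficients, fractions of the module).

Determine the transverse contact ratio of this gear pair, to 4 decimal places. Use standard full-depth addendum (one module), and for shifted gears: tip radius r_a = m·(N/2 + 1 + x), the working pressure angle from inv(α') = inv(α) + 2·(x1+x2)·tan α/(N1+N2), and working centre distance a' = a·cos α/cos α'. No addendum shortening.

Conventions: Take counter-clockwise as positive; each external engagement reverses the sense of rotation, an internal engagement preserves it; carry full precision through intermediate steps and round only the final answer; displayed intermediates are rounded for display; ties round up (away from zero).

1.6026

recognized (one external pair, fixed centres): single-mesh tooth geometry, m = 2.227, N1 = 18, N2 = 41
base radii: r_b1 = 18.873665, r_b2 = 42.990014
tip radii: r_a1 = 22.817842, r_a2 = 47.263621
inv(α') = inv(19.668°) + 2·(+0.246-0.277)·tan α/(18+41) = 0.01377490  ⇒  α' = 19.49796°
a' = a·cos α / cos α' = 65.6965·cos 19.668°/cos 19.49796° = 65.627176
action lengths: √(r_a1²−r_b1²) = 12.823365, √(r_a2²−r_b2²) = 19.639465
base pitch p_b = π·m·cos α = 6.588152
CR = (12.823365 + 19.639465 − 65.627176·sin 19.49796°)/6.588152 = 1.602609
contact ratio ≈ 1.6026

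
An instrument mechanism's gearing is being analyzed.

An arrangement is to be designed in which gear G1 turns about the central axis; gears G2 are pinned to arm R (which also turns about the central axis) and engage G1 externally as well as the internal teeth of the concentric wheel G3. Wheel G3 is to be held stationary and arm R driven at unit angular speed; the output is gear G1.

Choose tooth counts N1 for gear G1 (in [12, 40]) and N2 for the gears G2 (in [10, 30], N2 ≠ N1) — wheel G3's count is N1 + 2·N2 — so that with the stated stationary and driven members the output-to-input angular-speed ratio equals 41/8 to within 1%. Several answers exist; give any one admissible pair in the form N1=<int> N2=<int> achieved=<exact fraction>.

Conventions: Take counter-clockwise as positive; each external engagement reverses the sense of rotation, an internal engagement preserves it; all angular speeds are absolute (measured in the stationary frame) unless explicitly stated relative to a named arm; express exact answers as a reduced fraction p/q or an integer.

topology: planetary set — design target 41/8, arm = carrier (Willis)
Willis with ω_ring = 0: ω_sun/ω_arm = (N1+N3)/N1; set equal to 41/8  ⇒  N3/N1 = 41/8 − 1 = 33/8
N3 = N1 + 2·N2  ⇒  N2/N1 = (N3/N1 − 1)/2 = (33/8 − 1)/2 = 25/16
smallest multiple with N1 ≥ 12 and N2 ≥ 10: k = 1  ⇒  N1 = 1·16 = 16, N2 = 1·25 = 25 (N1 ≤ 40, N2 ≤ 30, N2 ≠ N1 ✓), N3 = 16 + 2·25 = 66
check: (N1+N3)/N1 with N1 = 16, N3 = 66 gives 41/8; |achieved − target| = 0 ≤ 41/800 ✓

N1=16 N2=25 achieved=41/8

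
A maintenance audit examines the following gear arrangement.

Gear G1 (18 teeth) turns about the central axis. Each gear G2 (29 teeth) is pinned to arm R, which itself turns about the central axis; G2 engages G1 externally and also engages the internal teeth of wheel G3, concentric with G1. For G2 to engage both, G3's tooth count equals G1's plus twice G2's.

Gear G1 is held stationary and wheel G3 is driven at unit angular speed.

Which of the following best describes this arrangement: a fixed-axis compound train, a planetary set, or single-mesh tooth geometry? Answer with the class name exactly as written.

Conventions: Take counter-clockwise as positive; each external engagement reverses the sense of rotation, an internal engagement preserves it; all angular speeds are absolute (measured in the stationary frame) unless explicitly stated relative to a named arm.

recognized (axles ride arm R): planetary set, 18/29/76 teeth
classification: planetary set

planetary set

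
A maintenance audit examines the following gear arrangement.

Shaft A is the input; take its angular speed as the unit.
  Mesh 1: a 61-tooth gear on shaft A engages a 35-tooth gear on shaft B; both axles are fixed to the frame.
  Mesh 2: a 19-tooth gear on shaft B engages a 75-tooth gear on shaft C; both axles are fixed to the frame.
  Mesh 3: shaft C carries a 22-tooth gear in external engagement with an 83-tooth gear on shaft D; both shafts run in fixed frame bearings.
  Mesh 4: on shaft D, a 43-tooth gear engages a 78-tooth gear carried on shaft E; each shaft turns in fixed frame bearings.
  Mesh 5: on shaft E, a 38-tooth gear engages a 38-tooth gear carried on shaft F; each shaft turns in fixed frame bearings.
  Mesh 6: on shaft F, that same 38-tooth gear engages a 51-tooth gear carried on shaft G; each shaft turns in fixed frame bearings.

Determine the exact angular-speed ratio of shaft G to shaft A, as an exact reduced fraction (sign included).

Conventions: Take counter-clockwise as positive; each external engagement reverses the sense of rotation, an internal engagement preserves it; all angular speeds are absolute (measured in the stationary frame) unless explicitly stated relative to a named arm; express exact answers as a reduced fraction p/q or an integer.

20831866/433353375

class = fixed-axis compound train [6 meshes; 6 ratios multiply, 6 sense flips]
mesh 1 [61T→35T]: running ratio 61/35, sense −
mesh 2 [19T→75T]: running ratio 1159/2625, sense +
mesh 3 [22T→83T]: running ratio 25498/217875, sense −
mesh 4 [43T→78T]: running ratio 548207/8497125, sense +
mesh 5 [38T→38T]: running ratio 548207/8497125, sense −
mesh 6 [38T→51T]: running ratio 20831866/433353375, sense +
ω_out/ω_in = 20831866/433353375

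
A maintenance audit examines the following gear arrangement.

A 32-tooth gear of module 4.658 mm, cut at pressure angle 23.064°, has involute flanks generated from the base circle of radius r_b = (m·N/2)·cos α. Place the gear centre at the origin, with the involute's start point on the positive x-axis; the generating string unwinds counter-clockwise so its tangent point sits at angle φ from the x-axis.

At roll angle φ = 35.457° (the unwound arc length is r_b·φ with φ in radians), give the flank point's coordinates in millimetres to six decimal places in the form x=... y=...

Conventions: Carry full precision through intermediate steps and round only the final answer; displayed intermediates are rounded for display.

recognized (one wheel, involute flank): single-mesh tooth geometry, m = 4.658, N = 32
pitch radius r_p = m·N/2 = 4.658·32/2 = 74.528000
base radius r_b = r_p·cos α = 74.528000·cos 23.064° = 68.570815
roll angle φ = 35.457° = 0.61884139 rad
x = r_b·(cos φ + φ·sin φ) = 80.470315
y = r_b·(sin φ − φ·cos φ) = 5.212333

x=80.470315 y=5.212333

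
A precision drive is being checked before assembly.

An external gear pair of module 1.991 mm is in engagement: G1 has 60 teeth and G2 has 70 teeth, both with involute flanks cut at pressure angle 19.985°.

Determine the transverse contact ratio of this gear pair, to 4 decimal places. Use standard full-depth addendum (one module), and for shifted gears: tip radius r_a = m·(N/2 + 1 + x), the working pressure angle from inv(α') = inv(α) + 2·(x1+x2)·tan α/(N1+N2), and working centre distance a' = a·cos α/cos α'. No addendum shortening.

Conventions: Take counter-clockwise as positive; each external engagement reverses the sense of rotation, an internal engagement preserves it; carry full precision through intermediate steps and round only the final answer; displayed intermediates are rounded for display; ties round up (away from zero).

topology: single-mesh involute geometry — m = 1.991, 60T/70T pair
base radii: r_b1 = 56.133187, r_b2 = 65.488718
tip radii: r_a1 = 61.721000, r_a2 = 71.676000
no profile shift: α' = α, a' = a
action lengths: √(r_a1²−r_b1²) = 25.662175, √(r_a2²−r_b2²) = 29.132059
base pitch p_b = π·m·cos α = 5.878254
CR = (25.662175 + 29.132059 − 129.415000·sin 19.98500°)/5.878254 = 1.797053
contact ratio ≈ 1.7971

1.7971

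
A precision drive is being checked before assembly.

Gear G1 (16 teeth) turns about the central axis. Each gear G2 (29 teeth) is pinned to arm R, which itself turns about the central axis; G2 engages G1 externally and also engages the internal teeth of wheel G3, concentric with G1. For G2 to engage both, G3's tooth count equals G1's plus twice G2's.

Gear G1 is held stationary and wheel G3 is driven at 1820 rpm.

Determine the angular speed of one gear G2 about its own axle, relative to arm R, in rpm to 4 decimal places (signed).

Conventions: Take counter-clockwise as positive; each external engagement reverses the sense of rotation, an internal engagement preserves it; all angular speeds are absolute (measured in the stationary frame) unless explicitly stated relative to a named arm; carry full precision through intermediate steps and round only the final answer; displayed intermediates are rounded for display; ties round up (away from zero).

+825.6245 rpm

topology: planetary set — G1 16T / G2 29T / G3 74T, arm = carrier (Willis)
normalise by the input: solve with ω_ring = 1, then scale by 1820 rpm
ring teeth: 16 + 2·29 = 74
16(ω_sun−ω_arm) = −74(ω_ring−ω_arm),  ω_sun = 0, ω_ring = 1
16(0−ω_arm) = −74(1−ω_arm)  ⇒  90·ω_arm = 74  ⇒  ω_arm = 37/45
sun–planet mesh: 16·(0−37/45) = −29·(ω_p−ω_arm)  ⇒  ω_p−ω_arm = 592/1305
scale: ω_p−ω_arm = 592/1305 × 1820 rpm = +825.6245 rpm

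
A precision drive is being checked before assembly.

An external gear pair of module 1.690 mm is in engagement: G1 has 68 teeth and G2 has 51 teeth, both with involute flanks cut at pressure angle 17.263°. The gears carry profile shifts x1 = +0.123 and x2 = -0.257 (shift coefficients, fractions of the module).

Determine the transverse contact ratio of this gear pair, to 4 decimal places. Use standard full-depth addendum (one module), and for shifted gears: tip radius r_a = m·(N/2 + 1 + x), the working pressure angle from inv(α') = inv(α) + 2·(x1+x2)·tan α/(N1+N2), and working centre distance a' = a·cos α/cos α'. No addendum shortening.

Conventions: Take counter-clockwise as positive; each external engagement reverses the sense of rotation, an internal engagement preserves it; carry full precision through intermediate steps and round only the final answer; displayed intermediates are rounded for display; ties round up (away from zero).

recognized (one external pair, fixed centres): single-mesh tooth geometry, m = 1.690, N1 = 68, N2 = 51
base radii: r_b1 = 54.871579, r_b2 = 41.153684
tip radii: r_a1 = 59.357870, r_a2 = 44.350670
inv(α') = inv(17.263°) + 2·(+0.123-0.257)·tan α/(68+51) = 0.00876099  ⇒  α' = 16.83669°
a' = a·cos α / cos α' = 100.5550·cos 17.263°/cos 16.83669° = 100.325807
action lengths: √(r_a1²−r_b1²) = 22.637725, √(r_a2²−r_b2²) = 16.533488
base pitch p_b = π·m·cos α = 5.070122
CR = (22.637725 + 16.533488 − 100.325807·sin 16.83669°)/5.070122 = 1.994502
contact ratio ≈ 1.9945

1.9945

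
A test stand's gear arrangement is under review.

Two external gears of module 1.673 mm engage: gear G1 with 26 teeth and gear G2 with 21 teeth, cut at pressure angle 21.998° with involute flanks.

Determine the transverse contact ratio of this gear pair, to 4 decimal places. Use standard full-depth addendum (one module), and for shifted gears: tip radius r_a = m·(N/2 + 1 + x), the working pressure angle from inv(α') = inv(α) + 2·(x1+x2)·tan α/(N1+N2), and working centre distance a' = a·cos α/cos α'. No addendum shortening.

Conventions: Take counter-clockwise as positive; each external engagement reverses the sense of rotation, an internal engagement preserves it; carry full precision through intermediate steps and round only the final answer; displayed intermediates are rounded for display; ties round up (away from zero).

topology: single-mesh involute geometry — m = 1.673, 26T/21T pair
base radii: r_b1 = 20.165606, r_b2 = 16.287605
tip radii: r_a1 = 23.422000, r_a2 = 19.239500
no profile shift: α' = α, a' = a
action lengths: √(r_a1²−r_b1²) = 11.913791, √(r_a2²−r_b2²) = 10.240717
base pitch p_b = π·m·cos α = 4.873240
CR = (11.913791 + 10.240717 − 39.315500·sin 21.99800°)/4.873240 = 1.524229
contact ratio ≈ 1.5242

1.5242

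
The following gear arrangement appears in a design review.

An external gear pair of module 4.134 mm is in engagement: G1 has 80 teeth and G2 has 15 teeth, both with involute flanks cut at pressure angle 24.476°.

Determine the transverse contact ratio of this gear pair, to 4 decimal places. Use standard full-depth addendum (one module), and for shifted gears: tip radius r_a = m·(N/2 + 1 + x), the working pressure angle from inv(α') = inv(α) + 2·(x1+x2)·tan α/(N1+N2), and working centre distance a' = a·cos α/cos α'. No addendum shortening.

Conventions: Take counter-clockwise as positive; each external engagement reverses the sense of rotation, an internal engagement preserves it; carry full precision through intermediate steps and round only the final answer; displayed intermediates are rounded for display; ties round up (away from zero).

1.4843

single-mesh involute tooth geometry (80T engaging 15T at module 4.134)
base radii: r_b1 = 150.499907, r_b2 = 28.218732
tip radii: r_a1 = 169.494000, r_a2 = 35.139000
no profile shift: α' = α, a' = a
action lengths: √(r_a1²−r_b1²) = 77.961491, √(r_a2²−r_b2²) = 20.939256
base pitch p_b = π·m·cos α = 11.820235
CR = (77.961491 + 20.939256 − 196.365000·sin 24.47600°)/11.820235 = 1.484265
contact ratio ≈ 1.4843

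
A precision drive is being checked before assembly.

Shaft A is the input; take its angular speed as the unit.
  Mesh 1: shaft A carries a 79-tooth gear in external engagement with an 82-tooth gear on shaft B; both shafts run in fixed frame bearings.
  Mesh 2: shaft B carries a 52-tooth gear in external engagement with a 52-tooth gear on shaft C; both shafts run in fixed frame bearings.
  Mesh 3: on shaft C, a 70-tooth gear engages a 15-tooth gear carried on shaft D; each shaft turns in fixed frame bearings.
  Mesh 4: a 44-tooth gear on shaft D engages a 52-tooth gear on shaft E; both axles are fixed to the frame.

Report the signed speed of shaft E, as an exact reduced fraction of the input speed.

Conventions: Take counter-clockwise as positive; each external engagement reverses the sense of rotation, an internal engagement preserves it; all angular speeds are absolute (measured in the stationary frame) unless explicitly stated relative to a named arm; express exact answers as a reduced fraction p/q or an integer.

6083/1599

4-mesh fixed-axis compound train (all bearings frame-fixed)
mesh 1 [79T→82T]: |ω|/ω_in = 1×79/82 = 79/82, sense flips to −
mesh 2 [52T→52T]: |ω|/ω_in = (79/82)×52/52 = 79/82, sense flips to +
mesh 3 [70T→15T]: |ω|/ω_in = (79/82)×70/15 = 553/123, sense flips to −
mesh 4 [44T→52T]: |ω|/ω_in = (553/123)×44/52 = 6083/1599, sense flips to +
signed output speed (× input speed) = 6083/1599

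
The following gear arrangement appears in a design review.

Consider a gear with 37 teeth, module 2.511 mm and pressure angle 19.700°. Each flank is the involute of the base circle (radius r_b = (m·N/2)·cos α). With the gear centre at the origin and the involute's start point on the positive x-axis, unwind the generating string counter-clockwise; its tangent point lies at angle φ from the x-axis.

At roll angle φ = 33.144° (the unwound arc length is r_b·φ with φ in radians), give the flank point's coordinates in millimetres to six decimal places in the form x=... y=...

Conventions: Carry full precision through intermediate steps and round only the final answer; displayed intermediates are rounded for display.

single-mesh involute tooth geometry (37T wheel at module 2.511)
pitch radius r_p = m·N/2 = 2.511·37/2 = 46.453500
base radius r_b = r_p·cos α = 46.453500·cos 19.700° = 43.734602
roll angle φ = 33.144° = 0.57847193 rad
x = r_b·(cos φ + φ·sin φ) = 50.451178
y = r_b·(sin φ − φ·cos φ) = 2.728650

x=50.451178 y=2.728650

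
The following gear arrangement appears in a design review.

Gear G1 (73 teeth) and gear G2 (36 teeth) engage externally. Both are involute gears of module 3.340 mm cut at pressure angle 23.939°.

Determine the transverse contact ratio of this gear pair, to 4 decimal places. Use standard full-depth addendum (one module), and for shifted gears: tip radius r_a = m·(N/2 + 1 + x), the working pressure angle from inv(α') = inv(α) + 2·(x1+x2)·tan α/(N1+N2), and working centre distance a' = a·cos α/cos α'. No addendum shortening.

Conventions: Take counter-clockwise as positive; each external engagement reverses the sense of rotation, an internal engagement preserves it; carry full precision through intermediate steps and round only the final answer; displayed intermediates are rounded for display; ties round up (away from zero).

single-mesh involute tooth geometry (73T engaging 36T at module 3.340)
base radii: r_b1 = 111.423055, r_b2 = 54.948356
tip radii: r_a1 = 125.250000, r_a2 = 63.460000
no profile shift: α' = α, a' = a
action lengths: √(r_a1²−r_b1²) = 57.205467, √(r_a2²−r_b2²) = 31.746650
base pitch p_b = π·m·cos α = 9.590297
CR = (57.205467 + 31.746650 − 182.030000·sin 23.93900°)/9.590297 = 1.573562
contact ratio ≈ 1.5736

1.5736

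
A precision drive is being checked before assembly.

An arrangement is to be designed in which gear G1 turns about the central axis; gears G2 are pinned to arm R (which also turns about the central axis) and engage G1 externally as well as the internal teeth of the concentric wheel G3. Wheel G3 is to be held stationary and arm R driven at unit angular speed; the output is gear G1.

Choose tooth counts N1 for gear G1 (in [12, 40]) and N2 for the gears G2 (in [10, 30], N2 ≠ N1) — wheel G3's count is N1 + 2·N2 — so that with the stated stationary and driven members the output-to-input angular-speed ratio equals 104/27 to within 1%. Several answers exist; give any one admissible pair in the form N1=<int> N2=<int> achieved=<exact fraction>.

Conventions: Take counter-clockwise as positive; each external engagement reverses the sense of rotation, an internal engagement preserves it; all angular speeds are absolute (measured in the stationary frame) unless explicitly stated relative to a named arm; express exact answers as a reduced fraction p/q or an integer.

N1=27 N2=25 achieved=104/27

planetary set to be sized for 104/27 (Willis relation)
Willis with ω_ring = 0: ω_sun/ω_arm = (N1+N3)/N1; set equal to 104/27  ⇒  N3/N1 = 104/27 − 1 = 77/27
N3 = N1 + 2·N2  ⇒  N2/N1 = (N3/N1 − 1)/2 = (77/27 − 1)/2 = 25/27
smallest multiple with N1 ≥ 12 and N2 ≥ 10: k = 1  ⇒  N1 = 1·27 = 27, N2 = 1·25 = 25 (N1 ≤ 40, N2 ≤ 30, N2 ≠ N1 ✓), N3 = 27 + 2·25 = 77
check: (N1+N3)/N1 with N1 = 27, N3 = 77 gives 104/27; |achieved − target| = 0 ≤ 26/675 ✓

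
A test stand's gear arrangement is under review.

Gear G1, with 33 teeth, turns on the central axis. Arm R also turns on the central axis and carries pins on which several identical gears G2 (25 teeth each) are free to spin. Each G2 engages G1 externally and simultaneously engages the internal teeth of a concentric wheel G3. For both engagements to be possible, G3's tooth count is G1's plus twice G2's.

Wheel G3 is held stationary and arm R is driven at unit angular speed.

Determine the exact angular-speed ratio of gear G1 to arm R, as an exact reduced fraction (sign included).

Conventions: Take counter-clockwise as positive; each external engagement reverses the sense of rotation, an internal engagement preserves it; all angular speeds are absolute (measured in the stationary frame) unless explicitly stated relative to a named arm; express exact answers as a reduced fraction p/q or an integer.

116/33

recognized (axles ride arm R): planetary set, 33/25/83 teeth
ring teeth: 33 + 2·25 = 83
33(ω_sun−ω_arm) = −83(ω_ring−ω_arm),  ω_ring = 0, ω_arm = 1
ω_sun = 1 − (83/33)(0−1) = 116/33
ω_out/ω_in = 116/33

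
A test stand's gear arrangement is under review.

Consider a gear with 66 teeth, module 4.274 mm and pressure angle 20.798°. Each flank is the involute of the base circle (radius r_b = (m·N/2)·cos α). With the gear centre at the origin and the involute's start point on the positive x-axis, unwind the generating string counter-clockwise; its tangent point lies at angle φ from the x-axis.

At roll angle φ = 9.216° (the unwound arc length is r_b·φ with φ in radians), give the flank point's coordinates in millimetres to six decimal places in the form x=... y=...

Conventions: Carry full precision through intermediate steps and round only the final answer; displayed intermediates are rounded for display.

class = single-mesh tooth geometry [base-circle involute, m = 4.274, 66T]
pitch radius r_p = m·N/2 = 4.274·66/2 = 141.042000
base radius r_b = r_p·cos α = 141.042000·cos 20.798° = 131.851431
roll angle φ = 9.216° = 0.16084954 rad
x = r_b·(cos φ + φ·sin φ) = 133.546083
y = r_b·(sin φ − φ·cos φ) = 0.182431

x=133.546083 y=0.182431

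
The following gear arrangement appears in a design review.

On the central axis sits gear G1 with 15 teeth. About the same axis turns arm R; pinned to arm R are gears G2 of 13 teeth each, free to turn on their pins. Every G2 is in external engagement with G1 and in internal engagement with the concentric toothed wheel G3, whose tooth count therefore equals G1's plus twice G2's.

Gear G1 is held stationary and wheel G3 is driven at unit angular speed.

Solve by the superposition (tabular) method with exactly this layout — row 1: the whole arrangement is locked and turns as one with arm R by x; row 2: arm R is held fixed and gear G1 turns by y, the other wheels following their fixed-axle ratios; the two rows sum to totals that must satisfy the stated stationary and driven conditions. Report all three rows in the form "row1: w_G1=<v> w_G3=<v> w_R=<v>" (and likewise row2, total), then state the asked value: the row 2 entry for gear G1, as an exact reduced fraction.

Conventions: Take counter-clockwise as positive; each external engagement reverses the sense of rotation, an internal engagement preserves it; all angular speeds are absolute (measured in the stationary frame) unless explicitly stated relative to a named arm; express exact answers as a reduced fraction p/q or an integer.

row1: w_G1=41/56 w_G3=41/56 w_R=41/56
row2: w_G1=-41/56 w_G3=15/56 w_R=0
total: w_G1=0 w_G3=1 w_R=41/56
asked value: -41/56

topology: planetary set — G1 15T / G2 13T / G3 41T, arm = carrier (Willis)
row 1: whole set turns with the arm by x
superposition row 2 [arm held]: sun y, ring −(15/41)·y, arm 0
boundary: total ω_sun = x + y = 0 and total ω_ring = x − (15/41)·y = 1  ⇒  y = -41/56, x = 41/56
row 2 ring = −(15/41)·(-41/56) = 15/56
totals (row 1 + row 2): sun 41/56 + (-41/56) = 0, ring 41/56 + 15/56 = 1, arm 41/56 + 0 = 41/56
asked cell (row2, sun) = -41/56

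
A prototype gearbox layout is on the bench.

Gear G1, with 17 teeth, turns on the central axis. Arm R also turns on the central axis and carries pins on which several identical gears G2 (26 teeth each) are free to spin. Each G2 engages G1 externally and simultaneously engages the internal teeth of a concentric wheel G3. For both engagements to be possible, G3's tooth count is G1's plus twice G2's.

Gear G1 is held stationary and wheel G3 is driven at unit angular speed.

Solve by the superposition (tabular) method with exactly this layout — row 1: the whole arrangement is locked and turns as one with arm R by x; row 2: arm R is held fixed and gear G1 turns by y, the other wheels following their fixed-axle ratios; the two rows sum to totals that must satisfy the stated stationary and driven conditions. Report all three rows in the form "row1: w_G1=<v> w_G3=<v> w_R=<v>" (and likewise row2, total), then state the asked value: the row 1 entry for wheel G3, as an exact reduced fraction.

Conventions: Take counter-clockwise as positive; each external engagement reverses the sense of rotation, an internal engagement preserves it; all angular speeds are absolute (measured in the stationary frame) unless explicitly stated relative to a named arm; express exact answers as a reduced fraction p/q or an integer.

row1: w_G1=69/86 w_G3=69/86 w_R=69/86
row2: w_G1=-69/86 w_G3=17/86 w_R=0
total: w_G1=0 w_G3=1 w_R=69/86
asked value: 69/86

planetary set (17T centre, 26T on arm, 69T internal) — Willis relation
row 1 — lock + rotate with arm: ω_sun = ω_ring = ω_arm = x
superposition row 2 [arm held]: sun y, ring −(17/69)·y, arm 0
boundary: total ω_sun = x + y = 0 and total ω_ring = x − (17/69)·y = 1  ⇒  y = -69/86, x = 69/86
row 2 ring = −(17/69)·(-69/86) = 17/86
totals (row 1 + row 2): sun 69/86 + (-69/86) = 0, ring 69/86 + 17/86 = 1, arm 69/86 + 0 = 69/86
asked cell (row1, ring) = 69/86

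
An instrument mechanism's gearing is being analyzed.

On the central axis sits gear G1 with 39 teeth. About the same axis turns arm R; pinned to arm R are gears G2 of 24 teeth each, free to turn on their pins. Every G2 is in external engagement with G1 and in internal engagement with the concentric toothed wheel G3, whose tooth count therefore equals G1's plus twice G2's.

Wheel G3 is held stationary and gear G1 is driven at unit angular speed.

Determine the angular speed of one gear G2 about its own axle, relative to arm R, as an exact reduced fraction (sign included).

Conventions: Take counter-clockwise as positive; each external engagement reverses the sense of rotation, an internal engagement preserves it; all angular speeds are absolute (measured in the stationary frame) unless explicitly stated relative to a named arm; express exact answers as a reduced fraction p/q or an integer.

planetary set (39T centre, 24T on arm, 87T internal) — Willis relation
ring teeth: 39 + 2·24 = 87
39(ω_sun−ω_arm) = −87(ω_ring−ω_arm),  ω_ring = 0, ω_sun = 1
39(1−ω_arm) = −87(0−ω_arm)  ⇒  126·ω_arm = 39  ⇒  ω_arm = 13/42
sun–planet mesh: 39·(1−13/42) = −24·(ω_p−ω_arm)  ⇒  ω_p−ω_arm = -377/336
exact speed ratio = -377/336

-377/336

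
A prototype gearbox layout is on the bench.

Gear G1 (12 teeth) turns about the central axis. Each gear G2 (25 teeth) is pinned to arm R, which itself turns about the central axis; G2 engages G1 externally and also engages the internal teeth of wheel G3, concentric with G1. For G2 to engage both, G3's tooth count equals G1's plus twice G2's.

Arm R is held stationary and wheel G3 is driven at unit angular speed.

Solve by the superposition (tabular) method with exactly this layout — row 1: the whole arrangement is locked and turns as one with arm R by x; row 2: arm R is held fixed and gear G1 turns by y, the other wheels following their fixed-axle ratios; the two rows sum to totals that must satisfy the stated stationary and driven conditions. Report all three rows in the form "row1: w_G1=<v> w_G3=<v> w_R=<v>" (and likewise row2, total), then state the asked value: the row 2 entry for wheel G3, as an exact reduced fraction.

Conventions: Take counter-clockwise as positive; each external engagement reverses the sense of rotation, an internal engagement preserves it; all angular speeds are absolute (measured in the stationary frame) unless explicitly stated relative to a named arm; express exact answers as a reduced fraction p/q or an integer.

row1: w_G1=0 w_G3=0 w_R=0
row2: w_G1=-31/6 w_G3=1 w_R=0
total: w_G1=-31/6 w_G3=1 w_R=0
asked value: 1

recognized (axles ride arm R): planetary set, 12/25/62 teeth
superposition row 1 [locked train]: every member turns x
row 2: sun turns y, ring = −(12/62)·y, arm 0
boundary: total ω_arm = x = 0 and total ω_ring = x − (12/62)·y = 1  ⇒  y = -31/6, x = 0
row 2 ring = −(12/62)·(-31/6) = 1
totals (row 1 + row 2): sun 0 + (-31/6) = -31/6, ring 0 + 1 = 1, arm 0 + 0 = 0
asked cell (row2, ring) = 1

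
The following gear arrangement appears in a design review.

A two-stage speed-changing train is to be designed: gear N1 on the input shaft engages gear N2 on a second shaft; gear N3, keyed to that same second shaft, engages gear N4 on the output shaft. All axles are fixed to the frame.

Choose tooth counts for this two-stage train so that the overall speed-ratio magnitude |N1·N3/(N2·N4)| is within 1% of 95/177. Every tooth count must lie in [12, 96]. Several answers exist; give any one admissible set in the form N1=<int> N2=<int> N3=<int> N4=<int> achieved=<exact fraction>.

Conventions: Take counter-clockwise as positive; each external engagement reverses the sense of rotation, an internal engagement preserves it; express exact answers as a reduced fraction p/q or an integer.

topology: fixed-axis compound train — 2 stages, target 95/177
target = 95/177 in lowest terms: an exact hit needs N1·N3 = k·95 and N2·N4 = k·177 for one integer k, every count in [12, 96]; additionally prefer no 1:1 stage (N1 ≠ N2, N3 ≠ N4)
k = 1…3: no 1:1-free in-range split of k·95 and k·177 into factor pairs; take k = 4
k = 4: N1·N3 = 380 = 19·20, N2·N4 = 708 = 12·59
achieved = 19·20/(12·59) = 95/177; |achieved − target| = 0 ≤ 19/3540 ✓

N1=19 N2=12 N3=20 N4=59 achieved=95/177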